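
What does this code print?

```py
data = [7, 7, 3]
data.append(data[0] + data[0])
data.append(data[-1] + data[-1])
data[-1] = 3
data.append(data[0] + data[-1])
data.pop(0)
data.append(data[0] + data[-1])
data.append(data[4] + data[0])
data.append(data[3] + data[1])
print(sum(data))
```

append data[0]+data[0] = 7+7 = 14 → [7, 7, 3, 14]
append data[-1]+data[-1] = 14+14 = 28 → [7, 7, 3, 14, 28]
data[-1] = 3 → [7, 7, 3, 14, 3]
append data[0]+data[-1] = 7+3 = 10 → [7, 7, 3, 14, 3, 10]
pop(0) removes 7 → [7, 3, 14, 3, 10]
append data[0]+data[-1] = 7+10 = 17 → [7, 3, 14, 3, 10, 17]
append data[4]+data[0] = 10+7 = 17 → [7, 3, 14, 3, 10, 17, 17]
append data[3]+data[1] = 3+3 = 6 → [7, 3, 14, 3, 10, 17, 17, 6]
sum = 77

77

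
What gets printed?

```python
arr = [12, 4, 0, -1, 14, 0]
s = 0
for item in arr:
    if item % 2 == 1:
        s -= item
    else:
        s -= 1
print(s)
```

-4

item=12: not odd, s = 0-1 = -1
item=4: not odd, s = (-1)-1 = -2
item=0: not odd, s = (-2)-1 = -3
item=-1: odd, s = (-3)-(-1) = -2
item=14: not odd, s = (-2)-1 = -3
item=0: not odd, s = (-3)-1 = -4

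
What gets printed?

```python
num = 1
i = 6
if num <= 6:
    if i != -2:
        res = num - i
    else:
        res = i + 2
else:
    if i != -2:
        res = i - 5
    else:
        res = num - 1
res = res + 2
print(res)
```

-3

num=1, i=6
num <= 6 is True; i != -2 is True
→ res = num - i = -5
res = (-5)+2 = -3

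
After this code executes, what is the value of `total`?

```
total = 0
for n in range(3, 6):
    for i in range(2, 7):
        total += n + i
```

120

n=3,i=2: total = 0+5 = 5
n=3,i=3: total = 5+6 = 11
n=3,i=4: total = 11+7 = 18
n=3,i=5: total = 18+8 = 26
n=3,i=6: total = 26+9 = 35
n=4,i=2: total = 35+6 = 41
n=4,i=3: total = 41+7 = 48
n=4,i=4: total = 48+8 = 56
n=4,i=5: total = 56+9 = 65
n=4,i=6: total = 65+10 = 75
n=5,i=2: total = 75+7 = 82
n=5,i=3: total = 82+8 = 90
n=5,i=4: total = 90+9 = 99
n=5,i=5: total = 99+10 = 109
n=5,i=6: total = 109+11 = 120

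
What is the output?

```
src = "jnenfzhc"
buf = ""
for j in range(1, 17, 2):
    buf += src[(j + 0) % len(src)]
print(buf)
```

nnzcnnzc

j=1: add src[1]='n' → 'n'
j=3: add src[3]='n' → 'nn'
j=5: add src[5]='z' → 'nnz'
j=7: add src[7]='c' → 'nnzc'
j=9: add src[1]='n' → 'nnzcn'
j=11: add src[3]='n' → 'nnzcnn'
j=13: add src[5]='z' → 'nnzcnnz'
j=15: add src[7]='c' → 'nnzcnnzc'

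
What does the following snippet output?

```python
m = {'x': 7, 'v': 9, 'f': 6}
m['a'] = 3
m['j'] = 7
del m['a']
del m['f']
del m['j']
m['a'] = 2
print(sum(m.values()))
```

m['a'] = 3 → {'x': 7, 'v': 9, 'f': 6, 'a': 3}
m['j'] = 7 → {'x': 7, 'v': 9, 'f': 6, 'a': 3, 'j': 7}
del 'a' → {'x': 7, 'v': 9, 'f': 6, 'j': 7}
del 'f' → {'x': 7, 'v': 9, 'j': 7}
del 'j' → {'x': 7, 'v': 9}
m['a'] = 2 → {'x': 7, 'v': 9, 'a': 2}
sum of values = 18

18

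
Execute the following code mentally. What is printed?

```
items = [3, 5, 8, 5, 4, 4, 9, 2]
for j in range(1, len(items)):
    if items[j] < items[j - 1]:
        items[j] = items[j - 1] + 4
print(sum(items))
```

j=1: 5>=3, unchanged → [3, 5, 8, 5, 4, 4, 9, 2]
j=2: 8>=5, unchanged → [3, 5, 8, 5, 4, 4, 9, 2]
j=3: 5<8, items[3] = 8+4 = 12 → [3, 5, 8, 12, 4, 4, 9, 2]
j=4: 4<12, items[4] = 12+4 = 16 → [3, 5, 8, 12, 16, 4, 9, 2]
j=5: 4<16, items[5] = 16+4 = 20 → [3, 5, 8, 12, 16, 20, 9, 2]
j=6: 9<20, items[6] = 20+4 = 24 → [3, 5, 8, 12, 16, 20, 24, 2]
j=7: 2<24, items[7] = 24+4 = 28 → [3, 5, 8, 12, 16, 20, 24, 28]
sum = 116

116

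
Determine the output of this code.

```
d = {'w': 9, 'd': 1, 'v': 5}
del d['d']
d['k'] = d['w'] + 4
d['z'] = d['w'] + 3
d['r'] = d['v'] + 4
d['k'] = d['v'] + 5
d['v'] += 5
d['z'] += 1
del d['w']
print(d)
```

del 'd' → {'w': 9, 'v': 5}
d['k'] = d['w']+4 = 13 → {'w': 9, 'v': 5, 'k': 13}
d['z'] = d['w']+3 = 12 → {'w': 9, 'v': 5, 'k': 13, 'z': 12}
d['r'] = d['v']+4 = 9 → {'w': 9, 'v': 5, 'k': 13, 'z': 12, 'r': 9}
d['k'] = d['v']+5 = 10 → {'w': 9, 'v': 5, 'k': 10, 'z': 12, 'r': 9}
d['v'] = 5+5 = 10 → {'w': 9, 'v': 10, 'k': 10, 'z': 12, 'r': 9}
d['z'] = 12+1 = 13 → {'w': 9, 'v': 10, 'k': 10, 'z': 13, 'r': 9}
del 'w' → {'v': 10, 'k': 10, 'z': 13, 'r': 9}

{'v': 10, 'k': 10, 'z': 13, 'r': 9}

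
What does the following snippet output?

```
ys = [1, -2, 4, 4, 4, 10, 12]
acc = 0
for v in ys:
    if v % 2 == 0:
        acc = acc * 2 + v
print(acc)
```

80

v=1: not even
v=-2: even, acc = 0*2+(-2) = -2
v=4: even, acc = (-2)*2+4 = 0
v=4: even, acc = 0*2+4 = 4
v=4: even, acc = 4*2+4 = 12
v=10: even, acc = 12*2+10 = 34
v=12: even, acc = 34*2+12 = 80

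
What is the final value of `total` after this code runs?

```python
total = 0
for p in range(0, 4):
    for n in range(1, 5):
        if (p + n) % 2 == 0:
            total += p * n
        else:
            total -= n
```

p=0,n=1: odd sum, total = 0-1 = -1
p=0,n=2: even sum, total = (-1)+0 = -1
p=0,n=3: odd sum, total = (-1)-3 = -4
p=0,n=4: even sum, total = (-4)+0 = -4
p=1,n=1: even sum, total = (-4)+1 = -3
p=1,n=2: odd sum, total = (-3)-2 = -5
p=1,n=3: even sum, total = (-5)+3 = -2
p=1,n=4: odd sum, total = (-2)-4 = -6
p=2,n=1: odd sum, total = (-6)-1 = -7
p=2,n=2: even sum, total = (-7)+4 = -3
p=2,n=3: odd sum, total = (-3)-3 = -6
p=2,n=4: even sum, total = (-6)+8 = 2
p=3,n=1: even sum, total = 2+3 = 5
p=3,n=2: odd sum, total = 5-2 = 3
p=3,n=3: even sum, total = 3+9 = 12
p=3,n=4: odd sum, total = 12-4 = 8

8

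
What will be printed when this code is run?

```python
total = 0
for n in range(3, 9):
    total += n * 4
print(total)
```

132

n=3: total = 0+3*4 = 12
n=4: total = 12+4*4 = 28
n=5: total = 28+5*4 = 48
n=6: total = 48+6*4 = 72
n=7: total = 72+7*4 = 100
n=8: total = 100+8*4 = 132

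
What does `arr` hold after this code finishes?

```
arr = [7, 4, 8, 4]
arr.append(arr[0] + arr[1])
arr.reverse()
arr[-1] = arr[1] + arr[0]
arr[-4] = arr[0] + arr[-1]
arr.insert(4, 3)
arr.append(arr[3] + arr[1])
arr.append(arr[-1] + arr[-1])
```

[11, 26, 8, 4, 3, 15, 30, 60]

append arr[0]+arr[1] = 7+4 = 11 → [7, 4, 8, 4, 11]
reverse → [11, 4, 8, 4, 7]
arr[-1] = arr[1]+arr[0] = 4+11 = 15 → [11, 4, 8, 4, 15]
arr[-4] = arr[0]+arr[-1] = 11+15 = 26 → [11, 26, 8, 4, 15]
insert 3 at 4 → [11, 26, 8, 4, 3, 15]
append arr[3]+arr[1] = 4+26 = 30 → [11, 26, 8, 4, 3, 15, 30]
append arr[-1]+arr[-1] = 30+30 = 60 → [11, 26, 8, 4, 3, 15, 30, 60]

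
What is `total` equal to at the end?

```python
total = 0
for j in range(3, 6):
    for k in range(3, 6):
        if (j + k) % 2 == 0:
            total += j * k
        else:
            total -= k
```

64

j=3,k=3: even sum, total = 0+9 = 9
j=3,k=4: odd sum, total = 9-4 = 5
j=3,k=5: even sum, total = 5+15 = 20
j=4,k=3: odd sum, total = 20-3 = 17
j=4,k=4: even sum, total = 17+16 = 33
j=4,k=5: odd sum, total = 33-5 = 28
j=5,k=3: even sum, total = 28+15 = 43
j=5,k=4: odd sum, total = 43-4 = 39
j=5,k=5: even sum, total = 39+25 = 64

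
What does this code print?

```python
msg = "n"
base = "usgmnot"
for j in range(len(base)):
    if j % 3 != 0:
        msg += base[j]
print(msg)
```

j=0: skip
j=1: add 's' → 'ns'
j=2: add 'g' → 'nsg'
j=3: skip
j=4: add 'n' → 'nsgn'
j=5: add 'o' → 'nsgno'
j=6: skip

nsgno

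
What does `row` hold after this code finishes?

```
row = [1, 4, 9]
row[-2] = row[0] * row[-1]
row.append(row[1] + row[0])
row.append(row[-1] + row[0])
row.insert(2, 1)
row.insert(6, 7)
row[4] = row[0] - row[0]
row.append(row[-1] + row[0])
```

row[-2] = row[0]*row[-1] = 1*9 = 9 → [1, 9, 9]
append row[1]+row[0] = 9+1 = 10 → [1, 9, 9, 10]
append row[-1]+row[0] = 10+1 = 11 → [1, 9, 9, 10, 11]
insert 1 at 2 → [1, 9, 1, 9, 10, 11]
insert 7 at 6 → [1, 9, 1, 9, 10, 11, 7]
row[4] = row[0]-row[0] = 1-1 = 0 → [1, 9, 1, 9, 0, 11, 7]
append row[-1]+row[0] = 7+1 = 8 → [1, 9, 1, 9, 0, 11, 7, 8]

[1, 9, 1, 9, 0, 11, 7, 8]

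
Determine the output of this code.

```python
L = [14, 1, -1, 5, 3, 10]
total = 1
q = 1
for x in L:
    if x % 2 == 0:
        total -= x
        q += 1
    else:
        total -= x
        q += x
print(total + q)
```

-20

x=14: even, total = 1-14 = -13; q=2
x=1: not even, total = (-13)-1 = -14; q=3
x=-1: not even, total = (-14)-(-1) = -13; q=2
x=5: not even, total = (-13)-5 = -18; q=7
x=3: not even, total = (-18)-3 = -21; q=10
x=10: even, total = (-21)-10 = -31; q=11
total+q = (-31)+11 = -20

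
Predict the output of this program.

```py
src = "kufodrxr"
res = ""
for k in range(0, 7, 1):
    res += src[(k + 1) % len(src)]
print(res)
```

k=0: add src[1]='u' → 'u'
k=1: add src[2]='f' → 'uf'
k=2: add src[3]='o' → 'ufo'
k=3: add src[4]='d' → 'ufod'
k=4: add src[5]='r' → 'ufodr'
k=5: add src[6]='x' → 'ufodrx'
k=6: add src[7]='r' → 'ufodrxr'

ufodrxr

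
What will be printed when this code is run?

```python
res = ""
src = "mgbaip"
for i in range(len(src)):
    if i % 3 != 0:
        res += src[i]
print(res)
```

i=0: skip
i=1: add 'g' → 'g'
i=2: add 'b' → 'gb'
i=3: skip
i=4: add 'i' → 'gbi'
i=5: add 'p' → 'gbip'

gbip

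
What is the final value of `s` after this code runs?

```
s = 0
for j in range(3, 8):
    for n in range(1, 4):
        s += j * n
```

j=3,n=1: s = 0+3 = 3
j=3,n=2: s = 3+6 = 9
j=3,n=3: s = 9+9 = 18
j=4,n=1: s = 18+4 = 22
j=4,n=2: s = 22+8 = 30
j=4,n=3: s = 30+12 = 42
j=5,n=1: s = 42+5 = 47
j=5,n=2: s = 47+10 = 57
j=5,n=3: s = 57+15 = 72
j=6,n=1: s = 72+6 = 78
j=6,n=2: s = 78+12 = 90
j=6,n=3: s = 90+18 = 108
j=7,n=1: s = 108+7 = 115
j=7,n=2: s = 115+14 = 129
j=7,n=3: s = 129+21 = 150

150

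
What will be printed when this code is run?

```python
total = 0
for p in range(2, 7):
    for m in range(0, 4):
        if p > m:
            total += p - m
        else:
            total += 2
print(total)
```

p=2,m=0: 2>0, total = 0+2 = 2
p=2,m=1: 2>1, total = 2+1 = 3
p=2,m=2: not 2>2, total = 3+2 = 5
p=2,m=3: not 2>3, total = 5+2 = 7
p=3,m=0: 3>0, total = 7+3 = 10
p=3,m=1: 3>1, total = 10+2 = 12
p=3,m=2: 3>2, total = 12+1 = 13
p=3,m=3: not 3>3, total = 13+2 = 15
p=4,m=0: 4>0, total = 15+4 = 19
p=4,m=1: 4>1, total = 19+3 = 22
p=4,m=2: 4>2, total = 22+2 = 24
p=4,m=3: 4>3, total = 24+1 = 25
p=5,m=0: 5>0, total = 25+5 = 30
p=5,m=1: 5>1, total = 30+4 = 34
p=5,m=2: 5>2, total = 34+3 = 37
p=5,m=3: 5>3, total = 37+2 = 39
p=6,m=0: 6>0, total = 39+6 = 45
p=6,m=1: 6>1, total = 45+5 = 50
p=6,m=2: 6>2, total = 50+4 = 54
p=6,m=3: 6>3, total = 54+3 = 57

57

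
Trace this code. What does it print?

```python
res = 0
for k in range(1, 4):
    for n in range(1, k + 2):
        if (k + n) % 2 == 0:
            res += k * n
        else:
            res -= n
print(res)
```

5

k=1,n=1: even sum, res = 0+1 = 1
k=1,n=2: odd sum, res = 1-2 = -1
k=2,n=1: odd sum, res = (-1)-1 = -2
k=2,n=2: even sum, res = (-2)+4 = 2
k=2,n=3: odd sum, res = 2-3 = -1
k=3,n=1: even sum, res = (-1)+3 = 2
k=3,n=2: odd sum, res = 2-2 = 0
k=3,n=3: even sum, res = 0+9 = 9
k=3,n=4: odd sum, res = 9-4 = 5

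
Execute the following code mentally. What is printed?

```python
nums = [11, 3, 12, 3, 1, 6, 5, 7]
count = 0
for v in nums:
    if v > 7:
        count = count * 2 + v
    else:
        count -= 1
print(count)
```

27

v=11: >7, count = 0*2+11 = 11
v=3: not >7, count = 11-1 = 10
v=12: >7, count = 10*2+12 = 32
v=3: not >7, count = 32-1 = 31
v=1: not >7, count = 31-1 = 30
v=6: not >7, count = 30-1 = 29
v=5: not >7, count = 29-1 = 28
v=7: not >7, count = 28-1 = 27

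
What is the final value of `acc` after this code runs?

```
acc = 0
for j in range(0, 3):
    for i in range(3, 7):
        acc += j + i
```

66

j=0,i=3: acc = 0+3 = 3
j=0,i=4: acc = 3+4 = 7
j=0,i=5: acc = 7+5 = 12
j=0,i=6: acc = 12+6 = 18
j=1,i=3: acc = 18+4 = 22
j=1,i=4: acc = 22+5 = 27
j=1,i=5: acc = 27+6 = 33
j=1,i=6: acc = 33+7 = 40
j=2,i=3: acc = 40+5 = 45
j=2,i=4: acc = 45+6 = 51
j=2,i=5: acc = 51+7 = 58
j=2,i=6: acc = 58+8 = 66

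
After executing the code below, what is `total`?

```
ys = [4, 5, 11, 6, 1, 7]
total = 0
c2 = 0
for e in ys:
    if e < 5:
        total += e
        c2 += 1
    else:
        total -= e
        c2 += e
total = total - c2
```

e=4: <5, total = 0+4 = 4; c2=1
e=5: not <5, total = 4-5 = -1; c2=6
e=11: not <5, total = (-1)-11 = -12; c2=17
e=6: not <5, total = (-12)-6 = -18; c2=23
e=1: <5, total = (-18)+1 = -17; c2=24
e=7: not <5, total = (-17)-7 = -24; c2=31
total-c2 = (-24)-31 = -55

-55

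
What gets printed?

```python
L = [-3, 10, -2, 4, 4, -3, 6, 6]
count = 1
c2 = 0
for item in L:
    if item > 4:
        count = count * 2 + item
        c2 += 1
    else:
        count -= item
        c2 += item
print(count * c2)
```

item=-3: not >4, count = 1-(-3) = 4; c2=-3
item=10: >4, count = 4*2+10 = 18; c2=-2
item=-2: not >4, count = 18-(-2) = 20; c2=-4
item=4: not >4, count = 20-4 = 16; c2=0
item=4: not >4, count = 16-4 = 12; c2=4
item=-3: not >4, count = 12-(-3) = 15; c2=1
item=6: >4, count = 15*2+6 = 36; c2=2
item=6: >4, count = 36*2+6 = 78; c2=3
count*c2 = 78*3 = 234

234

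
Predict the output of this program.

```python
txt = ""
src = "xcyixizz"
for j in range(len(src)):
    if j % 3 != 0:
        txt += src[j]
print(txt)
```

cyxiz

j=0: skip
j=1: add 'c' → 'c'
j=2: add 'y' → 'cy'
j=3: skip
j=4: add 'x' → 'cyx'
j=5: add 'i' → 'cyxi'
j=6: skip
j=7: add 'z' → 'cyxiz'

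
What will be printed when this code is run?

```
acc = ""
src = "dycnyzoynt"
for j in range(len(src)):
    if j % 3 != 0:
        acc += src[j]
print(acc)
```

ycyzyn

j=0: skip
j=1: add 'y' → 'y'
j=2: add 'c' → 'yc'
j=3: skip
j=4: add 'y' → 'ycy'
j=5: add 'z' → 'ycyz'
j=6: skip
j=7: add 'y' → 'ycyzy'
j=8: add 'n' → 'ycyzyn'
j=9: skip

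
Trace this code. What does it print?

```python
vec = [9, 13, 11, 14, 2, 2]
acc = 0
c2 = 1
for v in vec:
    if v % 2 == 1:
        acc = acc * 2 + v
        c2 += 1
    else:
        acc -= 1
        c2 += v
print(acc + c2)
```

92

v=9: odd, acc = 0*2+9 = 9; c2=2
v=13: odd, acc = 9*2+13 = 31; c2=3
v=11: odd, acc = 31*2+11 = 73; c2=4
v=14: not odd, acc = 73-1 = 72; c2=18
v=2: not odd, acc = 72-1 = 71; c2=20
v=2: not odd, acc = 71-1 = 70; c2=22
acc+c2 = 70+22 = 92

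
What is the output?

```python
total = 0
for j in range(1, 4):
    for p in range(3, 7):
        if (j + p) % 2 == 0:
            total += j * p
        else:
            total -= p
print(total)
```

24

j=1,p=3: even sum, total = 0+3 = 3
j=1,p=4: odd sum, total = 3-4 = -1
j=1,p=5: even sum, total = (-1)+5 = 4
j=1,p=6: odd sum, total = 4-6 = -2
j=2,p=3: odd sum, total = (-2)-3 = -5
j=2,p=4: even sum, total = (-5)+8 = 3
j=2,p=5: odd sum, total = 3-5 = -2
j=2,p=6: even sum, total = (-2)+12 = 10
j=3,p=3: even sum, total = 10+9 = 19
j=3,p=4: odd sum, total = 19-4 = 15
j=3,p=5: even sum, total = 15+15 = 30
j=3,p=6: odd sum, total = 30-6 = 24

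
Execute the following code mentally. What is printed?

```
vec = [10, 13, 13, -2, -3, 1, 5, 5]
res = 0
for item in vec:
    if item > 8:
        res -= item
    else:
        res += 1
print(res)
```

item=10: >8, res = 0-10 = -10
item=13: >8, res = (-10)-13 = -23
item=13: >8, res = (-23)-13 = -36
item=-2: not >8, res = (-36)+1 = -35
item=-3: not >8, res = (-35)+1 = -34
item=1: not >8, res = (-34)+1 = -33
item=5: not >8, res = (-33)+1 = -32
item=5: not >8, res = (-32)+1 = -31

-31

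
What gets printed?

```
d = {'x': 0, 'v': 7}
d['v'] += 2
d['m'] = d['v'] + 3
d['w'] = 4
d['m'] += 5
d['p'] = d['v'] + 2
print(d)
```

d['v'] = 7+2 = 9 → {'x': 0, 'v': 9}
d['m'] = d['v']+3 = 12 → {'x': 0, 'v': 9, 'm': 12}
d['w'] = 4 → {'x': 0, 'v': 9, 'm': 12, 'w': 4}
d['m'] = 12+5 = 17 → {'x': 0, 'v': 9, 'm': 17, 'w': 4}
d['p'] = d['v']+2 = 11 → {'x': 0, 'v': 9, 'm': 17, 'w': 4, 'p': 11}

{'x': 0, 'v': 9, 'm': 17, 'w': 4, 'p': 11}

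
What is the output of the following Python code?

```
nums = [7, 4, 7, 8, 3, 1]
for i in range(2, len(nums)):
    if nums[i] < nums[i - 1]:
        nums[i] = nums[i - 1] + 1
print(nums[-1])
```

10

i=2: 7>=4, unchanged → [7, 4, 7, 8, 3, 1]
i=3: 8>=7, unchanged → [7, 4, 7, 8, 3, 1]
i=4: 3<8, nums[4] = 8+1 = 9 → [7, 4, 7, 8, 9, 1]
i=5: 1<9, nums[5] = 9+1 = 10 → [7, 4, 7, 8, 9, 10]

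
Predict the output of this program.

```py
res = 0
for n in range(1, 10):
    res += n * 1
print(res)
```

n=1: res = 0+1*1 = 1
n=2: res = 1+2*1 = 3
n=3: res = 3+3*1 = 6
n=4: res = 6+4*1 = 10
n=5: res = 10+5*1 = 15
n=6: res = 15+6*1 = 21
n=7: res = 21+7*1 = 28
n=8: res = 28+8*1 = 36
n=9: res = 36+9*1 = 45

45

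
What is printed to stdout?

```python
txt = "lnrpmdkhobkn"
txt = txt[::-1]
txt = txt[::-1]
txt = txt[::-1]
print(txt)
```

reverse → 'nkbohkdmprnl'
reverse → 'lnrpmdkhobkn'
reverse → 'nkbohkdmprnl'

nkbohkdmprnl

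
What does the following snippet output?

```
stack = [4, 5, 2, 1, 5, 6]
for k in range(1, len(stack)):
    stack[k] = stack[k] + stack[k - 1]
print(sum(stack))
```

k=1: stack[1] = 5+4 = 9 → [4, 9, 2, 1, 5, 6]
k=2: stack[2] = 2+9 = 11 → [4, 9, 11, 1, 5, 6]
k=3: stack[3] = 1+11 = 12 → [4, 9, 11, 12, 5, 6]
k=4: stack[4] = 5+12 = 17 → [4, 9, 11, 12, 17, 6]
k=5: stack[5] = 6+17 = 23 → [4, 9, 11, 12, 17, 23]
sum = 76

76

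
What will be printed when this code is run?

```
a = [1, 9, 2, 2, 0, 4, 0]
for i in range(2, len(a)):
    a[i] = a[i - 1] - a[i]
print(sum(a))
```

29

i=2: a[2] = 9-2 = 7 → [1, 9, 7, 2, 0, 4, 0]
i=3: a[3] = 7-2 = 5 → [1, 9, 7, 5, 0, 4, 0]
i=4: a[4] = 5-0 = 5 → [1, 9, 7, 5, 5, 4, 0]
i=5: a[5] = 5-4 = 1 → [1, 9, 7, 5, 5, 1, 0]
i=6: a[6] = 1-0 = 1 → [1, 9, 7, 5, 5, 1, 1]
sum = 29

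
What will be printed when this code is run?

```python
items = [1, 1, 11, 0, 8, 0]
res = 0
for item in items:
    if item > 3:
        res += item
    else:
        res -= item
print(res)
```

item=1: not >3, res = 0-1 = -1
item=1: not >3, res = (-1)-1 = -2
item=11: >3, res = (-2)+11 = 9
item=0: not >3, res = 9-0 = 9
item=8: >3, res = 9+8 = 17
item=0: not >3, res = 17-0 = 17

17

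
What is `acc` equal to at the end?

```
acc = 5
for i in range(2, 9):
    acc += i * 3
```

110

i=2: acc = 5+2*3 = 11
i=3: acc = 11+3*3 = 20
i=4: acc = 20+4*3 = 32
i=5: acc = 32+5*3 = 47
i=6: acc = 47+6*3 = 65
i=7: acc = 65+7*3 = 86
i=8: acc = 86+8*3 = 110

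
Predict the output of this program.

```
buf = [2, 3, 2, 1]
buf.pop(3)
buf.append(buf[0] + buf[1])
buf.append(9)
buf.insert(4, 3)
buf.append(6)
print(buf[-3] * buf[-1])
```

pop(3) removes 1 → [2, 3, 2]
append buf[0]+buf[1] = 2+3 = 5 → [2, 3, 2, 5]
append 9 → [2, 3, 2, 5, 9]
insert 3 at 4 → [2, 3, 2, 5, 3, 9]
append 6 → [2, 3, 2, 5, 3, 9, 6]
buf[-3]*buf[-1] = 3*6 = 18

18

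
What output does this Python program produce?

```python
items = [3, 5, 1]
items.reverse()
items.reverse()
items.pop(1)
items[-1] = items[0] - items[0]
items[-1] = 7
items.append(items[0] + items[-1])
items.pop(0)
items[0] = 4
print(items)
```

[4, 10]

reverse → [1, 5, 3]
reverse → [3, 5, 1]
pop(1) removes 5 → [3, 1]
items[-1] = items[0]-items[0] = 3-3 = 0 → [3, 0]
items[-1] = 7 → [3, 7]
append items[0]+items[-1] = 3+7 = 10 → [3, 7, 10]
pop(0) removes 3 → [7, 10]
items[0] = 4 → [4, 10]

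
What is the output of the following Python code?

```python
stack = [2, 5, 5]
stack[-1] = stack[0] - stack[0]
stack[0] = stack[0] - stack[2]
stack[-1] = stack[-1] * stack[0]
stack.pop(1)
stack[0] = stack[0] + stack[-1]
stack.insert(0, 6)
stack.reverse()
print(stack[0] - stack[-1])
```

stack[-1] = stack[0]-stack[0] = 2-2 = 0 → [2, 5, 0]
stack[0] = stack[0]-stack[2] = 2-0 = 2 → [2, 5, 0]
stack[-1] = stack[-1]*stack[0] = 0*2 = 0 → [2, 5, 0]
pop(1) removes 5 → [2, 0]
stack[0] = stack[0]+stack[-1] = 2+0 = 2 → [2, 0]
insert 6 at 0 → [6, 2, 0]
reverse → [0, 2, 6]
stack[0]-stack[-1] = 0-6 = -6

-6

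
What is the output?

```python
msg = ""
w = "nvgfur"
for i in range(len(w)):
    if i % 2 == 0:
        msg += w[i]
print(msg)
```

ngu

i=0: add 'n' → 'n'
i=1: skip
i=2: add 'g' → 'ng'
i=3: skip
i=4: add 'u' → 'ngu'
i=5: skip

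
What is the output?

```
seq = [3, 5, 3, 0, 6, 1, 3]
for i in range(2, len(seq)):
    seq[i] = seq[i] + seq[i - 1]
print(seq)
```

[3, 5, 8, 8, 14, 15, 18]

i=2: seq[2] = 3+5 = 8 → [3, 5, 8, 0, 6, 1, 3]
i=3: seq[3] = 0+8 = 8 → [3, 5, 8, 8, 6, 1, 3]
i=4: seq[4] = 6+8 = 14 → [3, 5, 8, 8, 14, 1, 3]
i=5: seq[5] = 1+14 = 15 → [3, 5, 8, 8, 14, 15, 3]
i=6: seq[6] = 3+15 = 18 → [3, 5, 8, 8, 14, 15, 18]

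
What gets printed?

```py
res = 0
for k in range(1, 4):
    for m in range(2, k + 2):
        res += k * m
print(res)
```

k=1,m=2: res = 0+2 = 2
k=2,m=2: res = 2+4 = 6
k=2,m=3: res = 6+6 = 12
k=3,m=2: res = 12+6 = 18
k=3,m=3: res = 18+9 = 27
k=3,m=4: res = 27+12 = 39

39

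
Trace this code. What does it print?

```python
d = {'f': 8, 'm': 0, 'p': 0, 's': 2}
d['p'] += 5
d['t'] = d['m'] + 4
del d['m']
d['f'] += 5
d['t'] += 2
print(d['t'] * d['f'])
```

d['p'] = 0+5 = 5 → {'f': 8, 'm': 0, 'p': 5, 's': 2}
d['t'] = d['m']+4 = 4 → {'f': 8, 'm': 0, 'p': 5, 's': 2, 't': 4}
del 'm' → {'f': 8, 'p': 5, 's': 2, 't': 4}
d['f'] = 8+5 = 13 → {'f': 13, 'p': 5, 's': 2, 't': 4}
d['t'] = 4+2 = 6 → {'f': 13, 'p': 5, 's': 2, 't': 6}
d['t']*d['f'] = 6*13 = 78

78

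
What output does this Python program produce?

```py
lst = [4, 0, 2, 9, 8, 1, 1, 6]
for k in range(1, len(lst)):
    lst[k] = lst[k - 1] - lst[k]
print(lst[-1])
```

k=1: lst[1] = 4-0 = 4 → [4, 4, 2, 9, 8, 1, 1, 6]
k=2: lst[2] = 4-2 = 2 → [4, 4, 2, 9, 8, 1, 1, 6]
k=3: lst[3] = 2-9 = -7 → [4, 4, 2, -7, 8, 1, 1, 6]
k=4: lst[4] = (-7)-8 = -15 → [4, 4, 2, -7, -15, 1, 1, 6]
k=5: lst[5] = (-15)-1 = -16 → [4, 4, 2, -7, -15, -16, 1, 6]
k=6: lst[6] = (-16)-1 = -17 → [4, 4, 2, -7, -15, -16, -17, 6]
k=7: lst[7] = (-17)-6 = -23 → [4, 4, 2, -7, -15, -16, -17, -23]

-23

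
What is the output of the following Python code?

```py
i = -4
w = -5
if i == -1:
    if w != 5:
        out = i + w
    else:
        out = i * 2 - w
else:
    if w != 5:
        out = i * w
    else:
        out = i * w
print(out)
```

i=-4, w=-5
i == -1 is False; w != 5 is True
→ out = i * w = 20

20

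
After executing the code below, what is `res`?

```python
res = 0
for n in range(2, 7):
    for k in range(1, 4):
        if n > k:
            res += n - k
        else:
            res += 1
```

n=2,k=1: 2>1, res = 0+1 = 1
n=2,k=2: not 2>2, res = 1+1 = 2
n=2,k=3: not 2>3, res = 2+1 = 3
n=3,k=1: 3>1, res = 3+2 = 5
n=3,k=2: 3>2, res = 5+1 = 6
n=3,k=3: not 3>3, res = 6+1 = 7
n=4,k=1: 4>1, res = 7+3 = 10
n=4,k=2: 4>2, res = 10+2 = 12
n=4,k=3: 4>3, res = 12+1 = 13
n=5,k=1: 5>1, res = 13+4 = 17
n=5,k=2: 5>2, res = 17+3 = 20
n=5,k=3: 5>3, res = 20+2 = 22
n=6,k=1: 6>1, res = 22+5 = 27
n=6,k=2: 6>2, res = 27+4 = 31
n=6,k=3: 6>3, res = 31+3 = 34

34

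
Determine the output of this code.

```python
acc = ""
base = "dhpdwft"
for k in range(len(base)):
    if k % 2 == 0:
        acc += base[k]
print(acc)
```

k=0: add 'd' → 'd'
k=1: skip
k=2: add 'p' → 'dp'
k=3: skip
k=4: add 'w' → 'dpw'
k=5: skip
k=6: add 't' → 'dpwt'

dpwt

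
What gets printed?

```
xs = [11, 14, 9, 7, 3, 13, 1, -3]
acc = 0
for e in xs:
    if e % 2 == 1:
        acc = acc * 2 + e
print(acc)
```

e=11: odd, acc = 0*2+11 = 11
e=14: not odd
e=9: odd, acc = 11*2+9 = 31
e=7: odd, acc = 31*2+7 = 69
e=3: odd, acc = 69*2+3 = 141
e=13: odd, acc = 141*2+13 = 295
e=1: odd, acc = 295*2+1 = 591
e=-3: odd, acc = 591*2+(-3) = 1179

1179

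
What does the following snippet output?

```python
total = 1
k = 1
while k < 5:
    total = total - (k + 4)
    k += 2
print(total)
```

-11

k=1: total = 1-5 = -4
k=3: total = (-4)-7 = -11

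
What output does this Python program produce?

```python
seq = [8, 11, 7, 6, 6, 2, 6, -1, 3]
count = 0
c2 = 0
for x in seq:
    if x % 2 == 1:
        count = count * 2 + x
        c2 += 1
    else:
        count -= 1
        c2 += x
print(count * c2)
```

x=8: not odd, count = 0-1 = -1; c2=8
x=11: odd, count = (-1)*2+11 = 9; c2=9
x=7: odd, count = 9*2+7 = 25; c2=10
x=6: not odd, count = 25-1 = 24; c2=16
x=6: not odd, count = 24-1 = 23; c2=22
x=2: not odd, count = 23-1 = 22; c2=24
x=6: not odd, count = 22-1 = 21; c2=30
x=-1: odd, count = 21*2+(-1) = 41; c2=31
x=3: odd, count = 41*2+3 = 85; c2=32
count*c2 = 85*32 = 2720

2720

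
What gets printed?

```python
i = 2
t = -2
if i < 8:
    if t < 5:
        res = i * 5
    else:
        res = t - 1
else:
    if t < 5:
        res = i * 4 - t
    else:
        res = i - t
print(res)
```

10

i=2, t=-2
i < 8 is True; t < 5 is True
→ res = i * 5 = 10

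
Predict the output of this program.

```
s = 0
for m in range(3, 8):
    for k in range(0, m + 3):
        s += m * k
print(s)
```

m=3,k=0: s = 0+0 = 0
m=3,k=1: s = 0+3 = 3
m=3,k=2: s = 3+6 = 9
m=3,k=3: s = 9+9 = 18
m=3,k=4: s = 18+12 = 30
m=3,k=5: s = 30+15 = 45
m=4,k=0: s = 45+0 = 45
m=4,k=1: s = 45+4 = 49
m=4,k=2: s = 49+8 = 57
m=4,k=3: s = 57+12 = 69
m=4,k=4: s = 69+16 = 85
m=4,k=5: s = 85+20 = 105
m=4,k=6: s = 105+24 = 129
m=5,k=0: s = 129+0 = 129
m=5,k=1: s = 129+5 = 134
m=5,k=2: s = 134+10 = 144
m=5,k=3: s = 144+15 = 159
m=5,k=4: s = 159+20 = 179
m=5,k=5: s = 179+25 = 204
m=5,k=6: s = 204+30 = 234
m=5,k=7: s = 234+35 = 269
m=6,k=0: s = 269+0 = 269
m=6,k=1: s = 269+6 = 275
m=6,k=2: s = 275+12 = 287
m=6,k=3: s = 287+18 = 305
m=6,k=4: s = 305+24 = 329
m=6,k=5: s = 329+30 = 359
m=6,k=6: s = 359+36 = 395
m=6,k=7: s = 395+42 = 437
m=6,k=8: s = 437+48 = 485
m=7,k=0: s = 485+0 = 485
m=7,k=1: s = 485+7 = 492
m=7,k=2: s = 492+14 = 506
m=7,k=3: s = 506+21 = 527
m=7,k=4: s = 527+28 = 555
m=7,k=5: s = 555+35 = 590
m=7,k=6: s = 590+42 = 632
m=7,k=7: s = 632+49 = 681
m=7,k=8: s = 681+56 = 737
m=7,k=9: s = 737+63 = 800

800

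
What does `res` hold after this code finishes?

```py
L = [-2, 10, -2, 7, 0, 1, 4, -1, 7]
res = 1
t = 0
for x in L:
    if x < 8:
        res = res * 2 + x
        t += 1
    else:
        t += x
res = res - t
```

x=-2: <8, res = 1*2+(-2) = 0; t=1
x=10: not <8; t=11
x=-2: <8, res = 0*2+(-2) = -2; t=12
x=7: <8, res = (-2)*2+7 = 3; t=13
x=0: <8, res = 3*2+0 = 6; t=14
x=1: <8, res = 6*2+1 = 13; t=15
x=4: <8, res = 13*2+4 = 30; t=16
x=-1: <8, res = 30*2+(-1) = 59; t=17
x=7: <8, res = 59*2+7 = 125; t=18
res-t = 125-18 = 107

107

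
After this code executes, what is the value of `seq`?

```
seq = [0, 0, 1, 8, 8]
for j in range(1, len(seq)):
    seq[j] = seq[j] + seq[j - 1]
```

[0, 0, 1, 9, 17]

j=1: seq[1] = 0+0 = 0 → [0, 0, 1, 8, 8]
j=2: seq[2] = 1+0 = 1 → [0, 0, 1, 8, 8]
j=3: seq[3] = 8+1 = 9 → [0, 0, 1, 9, 8]
j=4: seq[4] = 8+9 = 17 → [0, 0, 1, 9, 17]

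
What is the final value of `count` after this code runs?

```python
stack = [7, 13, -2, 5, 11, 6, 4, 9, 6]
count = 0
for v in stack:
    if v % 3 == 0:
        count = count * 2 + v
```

48

v=7: not %3==0
v=13: not %3==0
v=-2: not %3==0
v=5: not %3==0
v=11: not %3==0
v=6: %3==0, count = 0*2+6 = 6
v=4: not %3==0
v=9: %3==0, count = 6*2+9 = 21
v=6: %3==0, count = 21*2+6 = 48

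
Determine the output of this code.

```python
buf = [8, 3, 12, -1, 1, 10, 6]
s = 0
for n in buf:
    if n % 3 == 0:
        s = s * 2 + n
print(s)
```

42

n=8: not %3==0
n=3: %3==0, s = 0*2+3 = 3
n=12: %3==0, s = 3*2+12 = 18
n=-1: not %3==0
n=1: not %3==0
n=10: not %3==0
n=6: %3==0, s = 18*2+6 = 42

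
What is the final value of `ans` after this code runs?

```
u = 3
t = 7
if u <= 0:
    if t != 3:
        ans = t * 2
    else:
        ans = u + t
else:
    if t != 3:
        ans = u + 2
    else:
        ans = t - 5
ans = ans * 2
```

u=3, t=7
u <= 0 is False; t != 3 is True
→ ans = u + 2 = 5
ans = 5*2 = 10

10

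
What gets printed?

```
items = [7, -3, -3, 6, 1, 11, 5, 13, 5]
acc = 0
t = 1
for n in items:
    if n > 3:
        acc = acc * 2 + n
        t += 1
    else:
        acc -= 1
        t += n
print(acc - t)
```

377

n=7: >3, acc = 0*2+7 = 7; t=2
n=-3: not >3, acc = 7-1 = 6; t=-1
n=-3: not >3, acc = 6-1 = 5; t=-4
n=6: >3, acc = 5*2+6 = 16; t=-3
n=1: not >3, acc = 16-1 = 15; t=-2
n=11: >3, acc = 15*2+11 = 41; t=-1
n=5: >3, acc = 41*2+5 = 87; t=0
n=13: >3, acc = 87*2+13 = 187; t=1
n=5: >3, acc = 187*2+5 = 379; t=2
acc-t = 379-2 = 377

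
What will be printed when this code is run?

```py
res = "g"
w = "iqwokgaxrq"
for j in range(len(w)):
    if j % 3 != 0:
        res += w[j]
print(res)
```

j=0: skip
j=1: add 'q' → 'gq'
j=2: add 'w' → 'gqw'
j=3: skip
j=4: add 'k' → 'gqwk'
j=5: add 'g' → 'gqwkg'
j=6: skip
j=7: add 'x' → 'gqwkgx'
j=8: add 'r' → 'gqwkgxr'
j=9: skip

gqwkgxr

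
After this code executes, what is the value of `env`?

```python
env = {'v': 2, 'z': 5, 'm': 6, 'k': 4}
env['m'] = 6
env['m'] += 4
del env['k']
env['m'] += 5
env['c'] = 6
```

env['m'] = 6 → {'v': 2, 'z': 5, 'm': 6, 'k': 4}
env['m'] = 6+4 = 10 → {'v': 2, 'z': 5, 'm': 10, 'k': 4}
del 'k' → {'v': 2, 'z': 5, 'm': 10}
env['m'] = 10+5 = 15 → {'v': 2, 'z': 5, 'm': 15}
env['c'] = 6 → {'v': 2, 'z': 5, 'm': 15, 'c': 6}

{'v': 2, 'z': 5, 'm': 15, 'c': 6}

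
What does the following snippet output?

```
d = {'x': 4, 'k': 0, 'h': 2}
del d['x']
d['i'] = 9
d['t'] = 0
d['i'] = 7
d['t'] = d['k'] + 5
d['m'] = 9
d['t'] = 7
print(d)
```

{'k': 0, 'h': 2, 'i': 7, 't': 7, 'm': 9}

del 'x' → {'k': 0, 'h': 2}
d['i'] = 9 → {'k': 0, 'h': 2, 'i': 9}
d['t'] = 0 → {'k': 0, 'h': 2, 'i': 9, 't': 0}
d['i'] = 7 → {'k': 0, 'h': 2, 'i': 7, 't': 0}
d['t'] = d['k']+5 = 5 → {'k': 0, 'h': 2, 'i': 7, 't': 5}
d['m'] = 9 → {'k': 0, 'h': 2, 'i': 7, 't': 5, 'm': 9}
d['t'] = 7 → {'k': 0, 'h': 2, 'i': 7, 't': 7, 'm': 9}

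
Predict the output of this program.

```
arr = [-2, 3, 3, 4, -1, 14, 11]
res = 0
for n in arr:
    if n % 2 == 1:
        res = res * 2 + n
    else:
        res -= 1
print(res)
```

n=-2: not odd, res = 0-1 = -1
n=3: odd, res = (-1)*2+3 = 1
n=3: odd, res = 1*2+3 = 5
n=4: not odd, res = 5-1 = 4
n=-1: odd, res = 4*2+(-1) = 7
n=14: not odd, res = 7-1 = 6
n=11: odd, res = 6*2+11 = 23

23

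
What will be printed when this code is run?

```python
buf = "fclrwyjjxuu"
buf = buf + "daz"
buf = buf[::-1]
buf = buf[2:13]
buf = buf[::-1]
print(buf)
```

+ 'daz' → 'fclrwyjjxuudaz'
reverse → 'zaduuxjjywrlcf'
slice [2:13] → 'duuxjjywrlc'
reverse → 'clrwyjjxuud'

clrwyjjxuud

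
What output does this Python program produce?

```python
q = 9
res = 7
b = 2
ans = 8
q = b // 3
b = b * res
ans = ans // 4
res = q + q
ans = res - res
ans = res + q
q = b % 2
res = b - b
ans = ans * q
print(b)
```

14

q = 2//3 = 0
b = 2*7 = 14
ans = 8//4 = 2
res = 0+0 = 0
ans = 0-0 = 0
ans = 0+0 = 0
q = 14%2 = 0
res = 14-14 = 0
ans = 0*0 = 0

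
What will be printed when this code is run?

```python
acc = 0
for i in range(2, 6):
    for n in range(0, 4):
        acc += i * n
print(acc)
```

i=2,n=0: acc = 0+0 = 0
i=2,n=1: acc = 0+2 = 2
i=2,n=2: acc = 2+4 = 6
i=2,n=3: acc = 6+6 = 12
i=3,n=0: acc = 12+0 = 12
i=3,n=1: acc = 12+3 = 15
i=3,n=2: acc = 15+6 = 21
i=3,n=3: acc = 21+9 = 30
i=4,n=0: acc = 30+0 = 30
i=4,n=1: acc = 30+4 = 34
i=4,n=2: acc = 34+8 = 42
i=4,n=3: acc = 42+12 = 54
i=5,n=0: acc = 54+0 = 54
i=5,n=1: acc = 54+5 = 59
i=5,n=2: acc = 59+10 = 69
i=5,n=3: acc = 69+15 = 84

84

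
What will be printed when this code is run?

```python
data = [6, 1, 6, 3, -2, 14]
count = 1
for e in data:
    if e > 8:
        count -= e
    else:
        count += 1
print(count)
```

e=6: not >8, count = 1+1 = 2
e=1: not >8, count = 2+1 = 3
e=6: not >8, count = 3+1 = 4
e=3: not >8, count = 4+1 = 5
e=-2: not >8, count = 5+1 = 6
e=14: >8, count = 6-14 = -8

-8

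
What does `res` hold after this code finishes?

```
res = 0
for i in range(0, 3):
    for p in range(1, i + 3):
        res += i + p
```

30

i=0,p=1: res = 0+1 = 1
i=0,p=2: res = 1+2 = 3
i=1,p=1: res = 3+2 = 5
i=1,p=2: res = 5+3 = 8
i=1,p=3: res = 8+4 = 12
i=2,p=1: res = 12+3 = 15
i=2,p=2: res = 15+4 = 19
i=2,p=3: res = 19+5 = 24
i=2,p=4: res = 24+6 = 30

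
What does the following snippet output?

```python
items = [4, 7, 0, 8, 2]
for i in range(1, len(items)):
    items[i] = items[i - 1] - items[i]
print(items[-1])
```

-13

i=1: items[1] = 4-7 = -3 → [4, -3, 0, 8, 2]
i=2: items[2] = (-3)-0 = -3 → [4, -3, -3, 8, 2]
i=3: items[3] = (-3)-8 = -11 → [4, -3, -3, -11, 2]
i=4: items[4] = (-11)-2 = -13 → [4, -3, -3, -11, -13]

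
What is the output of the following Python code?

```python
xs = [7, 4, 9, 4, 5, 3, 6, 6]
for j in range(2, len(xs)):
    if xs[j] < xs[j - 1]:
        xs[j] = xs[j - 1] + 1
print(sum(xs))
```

80

j=2: 9>=4, unchanged → [7, 4, 9, 4, 5, 3, 6, 6]
j=3: 4<9, xs[3] = 9+1 = 10 → [7, 4, 9, 10, 5, 3, 6, 6]
j=4: 5<10, xs[4] = 10+1 = 11 → [7, 4, 9, 10, 11, 3, 6, 6]
j=5: 3<11, xs[5] = 11+1 = 12 → [7, 4, 9, 10, 11, 12, 6, 6]
j=6: 6<12, xs[6] = 12+1 = 13 → [7, 4, 9, 10, 11, 12, 13, 6]
j=7: 6<13, xs[7] = 13+1 = 14 → [7, 4, 9, 10, 11, 12, 13, 14]
sum = 80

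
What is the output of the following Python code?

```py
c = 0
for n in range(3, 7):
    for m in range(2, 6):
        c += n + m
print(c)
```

n=3,m=2: c = 0+5 = 5
n=3,m=3: c = 5+6 = 11
n=3,m=4: c = 11+7 = 18
n=3,m=5: c = 18+8 = 26
n=4,m=2: c = 26+6 = 32
n=4,m=3: c = 32+7 = 39
n=4,m=4: c = 39+8 = 47
n=4,m=5: c = 47+9 = 56
n=5,m=2: c = 56+7 = 63
n=5,m=3: c = 63+8 = 71
n=5,m=4: c = 71+9 = 80
n=5,m=5: c = 80+10 = 90
n=6,m=2: c = 90+8 = 98
n=6,m=3: c = 98+9 = 107
n=6,m=4: c = 107+10 = 117
n=6,m=5: c = 117+11 = 128

128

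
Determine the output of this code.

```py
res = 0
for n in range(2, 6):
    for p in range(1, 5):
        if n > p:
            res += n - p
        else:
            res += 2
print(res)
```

32

n=2,p=1: 2>1, res = 0+1 = 1
n=2,p=2: not 2>2, res = 1+2 = 3
n=2,p=3: not 2>3, res = 3+2 = 5
n=2,p=4: not 2>4, res = 5+2 = 7
n=3,p=1: 3>1, res = 7+2 = 9
n=3,p=2: 3>2, res = 9+1 = 10
n=3,p=3: not 3>3, res = 10+2 = 12
n=3,p=4: not 3>4, res = 12+2 = 14
n=4,p=1: 4>1, res = 14+3 = 17
n=4,p=2: 4>2, res = 17+2 = 19
n=4,p=3: 4>3, res = 19+1 = 20
n=4,p=4: not 4>4, res = 20+2 = 22
n=5,p=1: 5>1, res = 22+4 = 26
n=5,p=2: 5>2, res = 26+3 = 29
n=5,p=3: 5>3, res = 29+2 = 31
n=5,p=4: 5>4, res = 31+1 = 32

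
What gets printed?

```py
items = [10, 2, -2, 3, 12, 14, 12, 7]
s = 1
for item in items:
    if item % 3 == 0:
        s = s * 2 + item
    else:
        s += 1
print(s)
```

item=10: not %3==0, s = 1+1 = 2
item=2: not %3==0, s = 2+1 = 3
item=-2: not %3==0, s = 3+1 = 4
item=3: %3==0, s = 4*2+3 = 11
item=12: %3==0, s = 11*2+12 = 34
item=14: not %3==0, s = 34+1 = 35
item=12: %3==0, s = 35*2+12 = 82
item=7: not %3==0, s = 82+1 = 83

83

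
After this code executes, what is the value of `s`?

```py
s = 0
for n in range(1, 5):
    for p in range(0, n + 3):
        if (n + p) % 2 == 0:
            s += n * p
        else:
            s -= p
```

70

n=1,p=0: odd sum, s = 0-0 = 0
n=1,p=1: even sum, s = 0+1 = 1
n=1,p=2: odd sum, s = 1-2 = -1
n=1,p=3: even sum, s = (-1)+3 = 2
n=2,p=0: even sum, s = 2+0 = 2
n=2,p=1: odd sum, s = 2-1 = 1
n=2,p=2: even sum, s = 1+4 = 5
n=2,p=3: odd sum, s = 5-3 = 2
n=2,p=4: even sum, s = 2+8 = 10
n=3,p=0: odd sum, s = 10-0 = 10
n=3,p=1: even sum, s = 10+3 = 13
n=3,p=2: odd sum, s = 13-2 = 11
n=3,p=3: even sum, s = 11+9 = 20
n=3,p=4: odd sum, s = 20-4 = 16
n=3,p=5: even sum, s = 16+15 = 31
n=4,p=0: even sum, s = 31+0 = 31
n=4,p=1: odd sum, s = 31-1 = 30
n=4,p=2: even sum, s = 30+8 = 38
n=4,p=3: odd sum, s = 38-3 = 35
n=4,p=4: even sum, s = 35+16 = 51
n=4,p=5: odd sum, s = 51-5 = 46
n=4,p=6: even sum, s = 46+24 = 70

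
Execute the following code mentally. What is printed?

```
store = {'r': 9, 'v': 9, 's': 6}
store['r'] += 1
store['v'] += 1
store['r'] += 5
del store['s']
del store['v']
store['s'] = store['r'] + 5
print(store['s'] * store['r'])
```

300

store['r'] = 9+1 = 10 → {'r': 10, 'v': 9, 's': 6}
store['v'] = 9+1 = 10 → {'r': 10, 'v': 10, 's': 6}
store['r'] = 10+5 = 15 → {'r': 15, 'v': 10, 's': 6}
del 's' → {'r': 15, 'v': 10}
del 'v' → {'r': 15}
store['s'] = store['r']+5 = 20 → {'r': 15, 's': 20}
store['s']*store['r'] = 20*15 = 300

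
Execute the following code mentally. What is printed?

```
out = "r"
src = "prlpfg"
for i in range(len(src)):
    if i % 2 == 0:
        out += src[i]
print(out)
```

i=0: add 'p' → 'rp'
i=1: skip
i=2: add 'l' → 'rpl'
i=3: skip
i=4: add 'f' → 'rplf'
i=5: skip

rplf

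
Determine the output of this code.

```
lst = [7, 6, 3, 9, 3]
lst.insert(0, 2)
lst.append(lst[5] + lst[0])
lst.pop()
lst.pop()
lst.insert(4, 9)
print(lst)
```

insert 2 at 0 → [2, 7, 6, 3, 9, 3]
append lst[5]+lst[0] = 3+2 = 5 → [2, 7, 6, 3, 9, 3, 5]
pop() removes 5 → [2, 7, 6, 3, 9, 3]
pop() removes 3 → [2, 7, 6, 3, 9]
insert 9 at 4 → [2, 7, 6, 3, 9, 9]

[2, 7, 6, 3, 9, 9]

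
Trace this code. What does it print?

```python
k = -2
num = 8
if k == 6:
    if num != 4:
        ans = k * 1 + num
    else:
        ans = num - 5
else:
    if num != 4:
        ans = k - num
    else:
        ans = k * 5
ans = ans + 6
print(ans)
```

k=-2, num=8
k == 6 is False; num != 4 is True
→ ans = k - num = -10
ans = (-10)+6 = -4

-4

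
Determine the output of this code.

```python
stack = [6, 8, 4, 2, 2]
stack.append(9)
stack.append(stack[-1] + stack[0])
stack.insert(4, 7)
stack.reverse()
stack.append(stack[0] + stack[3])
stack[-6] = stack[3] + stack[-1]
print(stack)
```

[15, 9, 2, 29, 2, 4, 8, 6, 22]

append 9 → [6, 8, 4, 2, 2, 9]
append stack[-1]+stack[0] = 9+6 = 15 → [6, 8, 4, 2, 2, 9, 15]
insert 7 at 4 → [6, 8, 4, 2, 7, 2, 9, 15]
reverse → [15, 9, 2, 7, 2, 4, 8, 6]
append stack[0]+stack[3] = 15+7 = 22 → [15, 9, 2, 7, 2, 4, 8, 6, 22]
stack[-6] = stack[3]+stack[-1] = 7+22 = 29 → [15, 9, 2, 29, 2, 4, 8, 6, 22]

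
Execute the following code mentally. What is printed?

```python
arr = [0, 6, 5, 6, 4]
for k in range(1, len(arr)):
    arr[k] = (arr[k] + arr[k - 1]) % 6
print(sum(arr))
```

13

k=1: arr[1] = (6+0)%6 = 0 → [0, 0, 5, 6, 4]
k=2: arr[2] = (5+0)%6 = 5 → [0, 0, 5, 6, 4]
k=3: arr[3] = (6+5)%6 = 5 → [0, 0, 5, 5, 4]
k=4: arr[4] = (4+5)%6 = 3 → [0, 0, 5, 5, 3]
sum = 13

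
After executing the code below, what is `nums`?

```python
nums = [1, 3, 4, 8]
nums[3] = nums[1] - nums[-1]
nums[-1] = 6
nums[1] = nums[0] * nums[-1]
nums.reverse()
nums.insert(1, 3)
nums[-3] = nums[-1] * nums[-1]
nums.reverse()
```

nums[3] = nums[1]-nums[-1] = 3-8 = -5 → [1, 3, 4, -5]
nums[-1] = 6 → [1, 3, 4, 6]
nums[1] = nums[0]*nums[-1] = 1*6 = 6 → [1, 6, 4, 6]
reverse → [6, 4, 6, 1]
insert 3 at 1 → [6, 3, 4, 6, 1]
nums[-3] = nums[-1]*nums[-1] = 1*1 = 1 → [6, 3, 1, 6, 1]
reverse → [1, 6, 1, 3, 6]

[1, 6, 1, 3, 6]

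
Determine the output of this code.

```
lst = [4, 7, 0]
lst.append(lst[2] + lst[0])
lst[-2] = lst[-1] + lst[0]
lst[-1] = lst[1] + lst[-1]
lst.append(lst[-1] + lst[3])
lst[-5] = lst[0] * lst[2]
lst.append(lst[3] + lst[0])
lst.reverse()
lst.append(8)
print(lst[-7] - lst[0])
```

0

append lst[2]+lst[0] = 0+4 = 4 → [4, 7, 0, 4]
lst[-2] = lst[-1]+lst[0] = 4+4 = 8 → [4, 7, 8, 4]
lst[-1] = lst[1]+lst[-1] = 7+4 = 11 → [4, 7, 8, 11]
append lst[-1]+lst[3] = 11+11 = 22 → [4, 7, 8, 11, 22]
lst[-5] = lst[0]*lst[2] = 4*8 = 32 → [32, 7, 8, 11, 22]
append lst[3]+lst[0] = 11+32 = 43 → [32, 7, 8, 11, 22, 43]
reverse → [43, 22, 11, 8, 7, 32]
append 8 → [43, 22, 11, 8, 7, 32, 8]
lst[-7]-lst[0] = 43-43 = 0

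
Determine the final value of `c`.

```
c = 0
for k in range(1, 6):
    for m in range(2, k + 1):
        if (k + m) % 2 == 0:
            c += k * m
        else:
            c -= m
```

66

k=2,m=2: even sum, c = 0+4 = 4
k=3,m=2: odd sum, c = 4-2 = 2
k=3,m=3: even sum, c = 2+9 = 11
k=4,m=2: even sum, c = 11+8 = 19
k=4,m=3: odd sum, c = 19-3 = 16
k=4,m=4: even sum, c = 16+16 = 32
k=5,m=2: odd sum, c = 32-2 = 30
k=5,m=3: even sum, c = 30+15 = 45
k=5,m=4: odd sum, c = 45-4 = 41
k=5,m=5: even sum, c = 41+25 = 66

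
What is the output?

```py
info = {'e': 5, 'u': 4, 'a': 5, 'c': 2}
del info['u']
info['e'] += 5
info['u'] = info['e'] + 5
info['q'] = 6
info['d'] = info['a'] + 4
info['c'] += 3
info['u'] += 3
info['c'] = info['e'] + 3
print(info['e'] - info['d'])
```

1

del 'u' → {'e': 5, 'a': 5, 'c': 2}
info['e'] = 5+5 = 10 → {'e': 10, 'a': 5, 'c': 2}
info['u'] = info['e']+5 = 15 → {'e': 10, 'a': 5, 'c': 2, 'u': 15}
info['q'] = 6 → {'e': 10, 'a': 5, 'c': 2, 'u': 15, 'q': 6}
info['d'] = info['a']+4 = 9 → {'e': 10, 'a': 5, 'c': 2, 'u': 15, 'q': 6, 'd': 9}
info['c'] = 2+3 = 5 → {'e': 10, 'a': 5, 'c': 5, 'u': 15, 'q': 6, 'd': 9}
info['u'] = 15+3 = 18 → {'e': 10, 'a': 5, 'c': 5, 'u': 18, 'q': 6, 'd': 9}
info['c'] = info['e']+3 = 13 → {'e': 10, 'a': 5, 'c': 13, 'u': 18, 'q': 6, 'd': 9}
info['e']-info['d'] = 10-9 = 1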